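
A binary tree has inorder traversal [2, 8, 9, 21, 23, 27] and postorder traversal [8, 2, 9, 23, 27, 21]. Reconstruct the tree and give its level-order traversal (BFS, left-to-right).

Inorder:   [2, 8, 9, 21, 23, 27]
Postorder: [8, 2, 9, 23, 27, 21]
Algorithm: postorder visits root last, so walk postorder right-to-left;
each value is the root of the current inorder slice — split it at that
value, recurse on the right subtree first, then the left.
Recursive splits:
  root=21; inorder splits into left=[2, 8, 9], right=[23, 27]
  root=27; inorder splits into left=[23], right=[]
  root=23; inorder splits into left=[], right=[]
  root=9; inorder splits into left=[2, 8], right=[]
  root=2; inorder splits into left=[], right=[8]
  root=8; inorder splits into left=[], right=[]
Reconstructed level-order: [21, 9, 27, 2, 23, 8]


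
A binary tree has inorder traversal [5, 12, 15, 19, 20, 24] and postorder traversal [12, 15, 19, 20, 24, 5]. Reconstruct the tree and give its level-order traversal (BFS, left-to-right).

Inorder:   [5, 12, 15, 19, 20, 24]
Postorder: [12, 15, 19, 20, 24, 5]
Algorithm: postorder visits root last, so walk postorder right-to-left;
each value is the root of the current inorder slice — split it at that
value, recurse on the right subtree first, then the left.
Recursive splits:
  root=5; inorder splits into left=[], right=[12, 15, 19, 20, 24]
  root=24; inorder splits into left=[12, 15, 19, 20], right=[]
  root=20; inorder splits into left=[12, 15, 19], right=[]
  root=19; inorder splits into left=[12, 15], right=[]
  root=15; inorder splits into left=[12], right=[]
  root=12; inorder splits into left=[], right=[]
Reconstructed level-order: [5, 24, 20, 19, 15, 12]


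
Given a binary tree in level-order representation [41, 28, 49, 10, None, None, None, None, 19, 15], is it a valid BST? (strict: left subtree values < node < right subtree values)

Level-order array: [41, 28, 49, 10, None, None, None, None, 19, 15]
Validate using subtree bounds (lo, hi): at each node, require lo < value < hi,
then recurse left with hi=value and right with lo=value.
Preorder trace (stopping at first violation):
  at node 41 with bounds (-inf, +inf): OK
  at node 28 with bounds (-inf, 41): OK
  at node 10 with bounds (-inf, 28): OK
  at node 19 with bounds (10, 28): OK
  at node 15 with bounds (10, 19): OK
  at node 49 with bounds (41, +inf): OK
No violation found at any node.
Result: Valid BST


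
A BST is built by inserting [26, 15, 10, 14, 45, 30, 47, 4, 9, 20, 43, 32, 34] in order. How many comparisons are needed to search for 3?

Search path for 3: 26 -> 15 -> 10 -> 4
Found: False
Comparisons: 4


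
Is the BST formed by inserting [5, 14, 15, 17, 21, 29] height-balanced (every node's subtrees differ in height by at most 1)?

Tree (level-order array): [5, None, 14, None, 15, None, 17, None, 21, None, 29]
Definition: a tree is height-balanced if, at every node, |h(left) - h(right)| <= 1 (empty subtree has height -1).
Bottom-up per-node check:
  node 29: h_left=-1, h_right=-1, diff=0 [OK], height=0
  node 21: h_left=-1, h_right=0, diff=1 [OK], height=1
  node 17: h_left=-1, h_right=1, diff=2 [FAIL (|-1-1|=2 > 1)], height=2
  node 15: h_left=-1, h_right=2, diff=3 [FAIL (|-1-2|=3 > 1)], height=3
  node 14: h_left=-1, h_right=3, diff=4 [FAIL (|-1-3|=4 > 1)], height=4
  node 5: h_left=-1, h_right=4, diff=5 [FAIL (|-1-4|=5 > 1)], height=5
Node 17 violates the condition: |-1 - 1| = 2 > 1.
Result: Not balanced


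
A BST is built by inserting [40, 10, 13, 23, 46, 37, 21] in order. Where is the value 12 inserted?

Starting tree (level order): [40, 10, 46, None, 13, None, None, None, 23, 21, 37]
Insertion path: 40 -> 10 -> 13
Result: insert 12 as left child of 13
Final tree (level order): [40, 10, 46, None, 13, None, None, 12, 23, None, None, 21, 37]


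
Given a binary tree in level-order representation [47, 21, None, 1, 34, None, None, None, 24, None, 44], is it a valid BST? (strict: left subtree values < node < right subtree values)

Level-order array: [47, 21, None, 1, 34, None, None, None, 24, None, 44]
Validate using subtree bounds (lo, hi): at each node, require lo < value < hi,
then recurse left with hi=value and right with lo=value.
Preorder trace (stopping at first violation):
  at node 47 with bounds (-inf, +inf): OK
  at node 21 with bounds (-inf, 47): OK
  at node 1 with bounds (-inf, 21): OK
  at node 34 with bounds (21, 47): OK
  at node 24 with bounds (34, 47): VIOLATION
Node 24 violates its bound: not (34 < 24 < 47).
Result: Not a valid BST


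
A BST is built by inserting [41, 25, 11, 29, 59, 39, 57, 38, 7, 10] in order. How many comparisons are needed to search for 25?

Search path for 25: 41 -> 25
Found: True
Comparisons: 2


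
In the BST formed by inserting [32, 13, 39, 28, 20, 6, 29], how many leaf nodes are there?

Tree built from: [32, 13, 39, 28, 20, 6, 29]
Tree (level-order array): [32, 13, 39, 6, 28, None, None, None, None, 20, 29]
Rule: A leaf has 0 children.
Per-node child counts:
  node 32: 2 child(ren)
  node 13: 2 child(ren)
  node 6: 0 child(ren)
  node 28: 2 child(ren)
  node 20: 0 child(ren)
  node 29: 0 child(ren)
  node 39: 0 child(ren)
Matching nodes: [6, 20, 29, 39]
Count of leaf nodes: 4


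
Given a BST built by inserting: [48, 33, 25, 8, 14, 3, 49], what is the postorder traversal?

Tree insertion order: [48, 33, 25, 8, 14, 3, 49]
Tree (level-order array): [48, 33, 49, 25, None, None, None, 8, None, 3, 14]
Postorder traversal: [3, 14, 8, 25, 33, 49, 48]


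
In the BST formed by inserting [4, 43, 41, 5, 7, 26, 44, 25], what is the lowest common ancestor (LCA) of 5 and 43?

Tree insertion order: [4, 43, 41, 5, 7, 26, 44, 25]
Tree (level-order array): [4, None, 43, 41, 44, 5, None, None, None, None, 7, None, 26, 25]
In a BST, the LCA of p=5, q=43 is the first node v on the
root-to-leaf path with p <= v <= q (go left if both < v, right if both > v).
Walk from root:
  at 4: both 5 and 43 > 4, go right
  at 43: 5 <= 43 <= 43, this is the LCA
LCA = 43


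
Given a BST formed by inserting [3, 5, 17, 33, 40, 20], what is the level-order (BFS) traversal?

Tree insertion order: [3, 5, 17, 33, 40, 20]
Tree (level-order array): [3, None, 5, None, 17, None, 33, 20, 40]
BFS from the root, enqueuing left then right child of each popped node:
  queue [3] -> pop 3, enqueue [5], visited so far: [3]
  queue [5] -> pop 5, enqueue [17], visited so far: [3, 5]
  queue [17] -> pop 17, enqueue [33], visited so far: [3, 5, 17]
  queue [33] -> pop 33, enqueue [20, 40], visited so far: [3, 5, 17, 33]
  queue [20, 40] -> pop 20, enqueue [none], visited so far: [3, 5, 17, 33, 20]
  queue [40] -> pop 40, enqueue [none], visited so far: [3, 5, 17, 33, 20, 40]
Result: [3, 5, 17, 33, 20, 40]


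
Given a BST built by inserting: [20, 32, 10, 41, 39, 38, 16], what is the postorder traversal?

Tree insertion order: [20, 32, 10, 41, 39, 38, 16]
Tree (level-order array): [20, 10, 32, None, 16, None, 41, None, None, 39, None, 38]
Postorder traversal: [16, 10, 38, 39, 41, 32, 20]


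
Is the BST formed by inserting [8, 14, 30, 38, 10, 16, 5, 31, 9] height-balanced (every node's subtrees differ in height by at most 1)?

Tree (level-order array): [8, 5, 14, None, None, 10, 30, 9, None, 16, 38, None, None, None, None, 31]
Definition: a tree is height-balanced if, at every node, |h(left) - h(right)| <= 1 (empty subtree has height -1).
Bottom-up per-node check:
  node 5: h_left=-1, h_right=-1, diff=0 [OK], height=0
  node 9: h_left=-1, h_right=-1, diff=0 [OK], height=0
  node 10: h_left=0, h_right=-1, diff=1 [OK], height=1
  node 16: h_left=-1, h_right=-1, diff=0 [OK], height=0
  node 31: h_left=-1, h_right=-1, diff=0 [OK], height=0
  node 38: h_left=0, h_right=-1, diff=1 [OK], height=1
  node 30: h_left=0, h_right=1, diff=1 [OK], height=2
  node 14: h_left=1, h_right=2, diff=1 [OK], height=3
  node 8: h_left=0, h_right=3, diff=3 [FAIL (|0-3|=3 > 1)], height=4
Node 8 violates the condition: |0 - 3| = 3 > 1.
Result: Not balanced


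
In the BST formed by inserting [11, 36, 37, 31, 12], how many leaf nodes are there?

Tree built from: [11, 36, 37, 31, 12]
Tree (level-order array): [11, None, 36, 31, 37, 12]
Rule: A leaf has 0 children.
Per-node child counts:
  node 11: 1 child(ren)
  node 36: 2 child(ren)
  node 31: 1 child(ren)
  node 12: 0 child(ren)
  node 37: 0 child(ren)
Matching nodes: [12, 37]
Count of leaf nodes: 2


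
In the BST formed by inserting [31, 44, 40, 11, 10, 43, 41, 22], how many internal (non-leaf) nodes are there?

Tree built from: [31, 44, 40, 11, 10, 43, 41, 22]
Tree (level-order array): [31, 11, 44, 10, 22, 40, None, None, None, None, None, None, 43, 41]
Rule: An internal node has at least one child.
Per-node child counts:
  node 31: 2 child(ren)
  node 11: 2 child(ren)
  node 10: 0 child(ren)
  node 22: 0 child(ren)
  node 44: 1 child(ren)
  node 40: 1 child(ren)
  node 43: 1 child(ren)
  node 41: 0 child(ren)
Matching nodes: [31, 11, 44, 40, 43]
Count of internal (non-leaf) nodes: 5


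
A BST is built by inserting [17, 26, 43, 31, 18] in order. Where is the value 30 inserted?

Starting tree (level order): [17, None, 26, 18, 43, None, None, 31]
Insertion path: 17 -> 26 -> 43 -> 31
Result: insert 30 as left child of 31
Final tree (level order): [17, None, 26, 18, 43, None, None, 31, None, 30]


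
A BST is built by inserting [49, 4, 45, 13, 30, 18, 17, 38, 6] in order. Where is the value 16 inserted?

Starting tree (level order): [49, 4, None, None, 45, 13, None, 6, 30, None, None, 18, 38, 17]
Insertion path: 49 -> 4 -> 45 -> 13 -> 30 -> 18 -> 17
Result: insert 16 as left child of 17
Final tree (level order): [49, 4, None, None, 45, 13, None, 6, 30, None, None, 18, 38, 17, None, None, None, 16]


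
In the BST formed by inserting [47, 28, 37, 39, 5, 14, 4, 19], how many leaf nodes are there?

Tree built from: [47, 28, 37, 39, 5, 14, 4, 19]
Tree (level-order array): [47, 28, None, 5, 37, 4, 14, None, 39, None, None, None, 19]
Rule: A leaf has 0 children.
Per-node child counts:
  node 47: 1 child(ren)
  node 28: 2 child(ren)
  node 5: 2 child(ren)
  node 4: 0 child(ren)
  node 14: 1 child(ren)
  node 19: 0 child(ren)
  node 37: 1 child(ren)
  node 39: 0 child(ren)
Matching nodes: [4, 19, 39]
Count of leaf nodes: 3


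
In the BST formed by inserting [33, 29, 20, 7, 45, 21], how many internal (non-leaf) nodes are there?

Tree built from: [33, 29, 20, 7, 45, 21]
Tree (level-order array): [33, 29, 45, 20, None, None, None, 7, 21]
Rule: An internal node has at least one child.
Per-node child counts:
  node 33: 2 child(ren)
  node 29: 1 child(ren)
  node 20: 2 child(ren)
  node 7: 0 child(ren)
  node 21: 0 child(ren)
  node 45: 0 child(ren)
Matching nodes: [33, 29, 20]
Count of internal (non-leaf) nodes: 3


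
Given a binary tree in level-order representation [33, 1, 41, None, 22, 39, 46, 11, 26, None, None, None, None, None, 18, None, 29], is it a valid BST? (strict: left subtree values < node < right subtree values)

Level-order array: [33, 1, 41, None, 22, 39, 46, 11, 26, None, None, None, None, None, 18, None, 29]
Validate using subtree bounds (lo, hi): at each node, require lo < value < hi,
then recurse left with hi=value and right with lo=value.
Preorder trace (stopping at first violation):
  at node 33 with bounds (-inf, +inf): OK
  at node 1 with bounds (-inf, 33): OK
  at node 22 with bounds (1, 33): OK
  at node 11 with bounds (1, 22): OK
  at node 18 with bounds (11, 22): OK
  at node 26 with bounds (22, 33): OK
  at node 29 with bounds (26, 33): OK
  at node 41 with bounds (33, +inf): OK
  at node 39 with bounds (33, 41): OK
  at node 46 with bounds (41, +inf): OK
No violation found at any node.
Result: Valid BST


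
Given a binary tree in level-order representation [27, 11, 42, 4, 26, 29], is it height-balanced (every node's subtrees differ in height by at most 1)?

Tree (level-order array): [27, 11, 42, 4, 26, 29]
Definition: a tree is height-balanced if, at every node, |h(left) - h(right)| <= 1 (empty subtree has height -1).
Bottom-up per-node check:
  node 4: h_left=-1, h_right=-1, diff=0 [OK], height=0
  node 26: h_left=-1, h_right=-1, diff=0 [OK], height=0
  node 11: h_left=0, h_right=0, diff=0 [OK], height=1
  node 29: h_left=-1, h_right=-1, diff=0 [OK], height=0
  node 42: h_left=0, h_right=-1, diff=1 [OK], height=1
  node 27: h_left=1, h_right=1, diff=0 [OK], height=2
All nodes satisfy the balance condition.
Result: Balanced


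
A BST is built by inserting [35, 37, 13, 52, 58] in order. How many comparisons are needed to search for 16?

Search path for 16: 35 -> 13
Found: False
Comparisons: 2


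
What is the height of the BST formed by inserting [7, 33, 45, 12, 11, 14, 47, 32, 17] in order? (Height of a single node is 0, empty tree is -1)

Insertion order: [7, 33, 45, 12, 11, 14, 47, 32, 17]
Tree (level-order array): [7, None, 33, 12, 45, 11, 14, None, 47, None, None, None, 32, None, None, 17]
Compute height bottom-up (empty subtree = -1):
  height(11) = 1 + max(-1, -1) = 0
  height(17) = 1 + max(-1, -1) = 0
  height(32) = 1 + max(0, -1) = 1
  height(14) = 1 + max(-1, 1) = 2
  height(12) = 1 + max(0, 2) = 3
  height(47) = 1 + max(-1, -1) = 0
  height(45) = 1 + max(-1, 0) = 1
  height(33) = 1 + max(3, 1) = 4
  height(7) = 1 + max(-1, 4) = 5
Height = 5


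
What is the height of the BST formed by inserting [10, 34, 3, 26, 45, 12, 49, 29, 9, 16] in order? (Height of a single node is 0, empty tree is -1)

Insertion order: [10, 34, 3, 26, 45, 12, 49, 29, 9, 16]
Tree (level-order array): [10, 3, 34, None, 9, 26, 45, None, None, 12, 29, None, 49, None, 16]
Compute height bottom-up (empty subtree = -1):
  height(9) = 1 + max(-1, -1) = 0
  height(3) = 1 + max(-1, 0) = 1
  height(16) = 1 + max(-1, -1) = 0
  height(12) = 1 + max(-1, 0) = 1
  height(29) = 1 + max(-1, -1) = 0
  height(26) = 1 + max(1, 0) = 2
  height(49) = 1 + max(-1, -1) = 0
  height(45) = 1 + max(-1, 0) = 1
  height(34) = 1 + max(2, 1) = 3
  height(10) = 1 + max(1, 3) = 4
Height = 4


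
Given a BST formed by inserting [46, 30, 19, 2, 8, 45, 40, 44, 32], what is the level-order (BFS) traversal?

Tree insertion order: [46, 30, 19, 2, 8, 45, 40, 44, 32]
Tree (level-order array): [46, 30, None, 19, 45, 2, None, 40, None, None, 8, 32, 44]
BFS from the root, enqueuing left then right child of each popped node:
  queue [46] -> pop 46, enqueue [30], visited so far: [46]
  queue [30] -> pop 30, enqueue [19, 45], visited so far: [46, 30]
  queue [19, 45] -> pop 19, enqueue [2], visited so far: [46, 30, 19]
  queue [45, 2] -> pop 45, enqueue [40], visited so far: [46, 30, 19, 45]
  queue [2, 40] -> pop 2, enqueue [8], visited so far: [46, 30, 19, 45, 2]
  queue [40, 8] -> pop 40, enqueue [32, 44], visited so far: [46, 30, 19, 45, 2, 40]
  queue [8, 32, 44] -> pop 8, enqueue [none], visited so far: [46, 30, 19, 45, 2, 40, 8]
  queue [32, 44] -> pop 32, enqueue [none], visited so far: [46, 30, 19, 45, 2, 40, 8, 32]
  queue [44] -> pop 44, enqueue [none], visited so far: [46, 30, 19, 45, 2, 40, 8, 32, 44]
Result: [46, 30, 19, 45, 2, 40, 8, 32, 44]


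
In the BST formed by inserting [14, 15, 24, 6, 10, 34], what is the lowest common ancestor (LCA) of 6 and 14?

Tree insertion order: [14, 15, 24, 6, 10, 34]
Tree (level-order array): [14, 6, 15, None, 10, None, 24, None, None, None, 34]
In a BST, the LCA of p=6, q=14 is the first node v on the
root-to-leaf path with p <= v <= q (go left if both < v, right if both > v).
Walk from root:
  at 14: 6 <= 14 <= 14, this is the LCA
LCA = 14


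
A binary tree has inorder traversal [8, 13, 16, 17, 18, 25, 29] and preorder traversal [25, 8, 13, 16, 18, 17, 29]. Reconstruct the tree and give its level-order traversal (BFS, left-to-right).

Inorder:  [8, 13, 16, 17, 18, 25, 29]
Preorder: [25, 8, 13, 16, 18, 17, 29]
Algorithm: preorder visits root first, so consume preorder in order;
for each root, split the current inorder slice at that value into
left-subtree inorder and right-subtree inorder, then recurse.
Recursive splits:
  root=25; inorder splits into left=[8, 13, 16, 17, 18], right=[29]
  root=8; inorder splits into left=[], right=[13, 16, 17, 18]
  root=13; inorder splits into left=[], right=[16, 17, 18]
  root=16; inorder splits into left=[], right=[17, 18]
  root=18; inorder splits into left=[17], right=[]
  root=17; inorder splits into left=[], right=[]
  root=29; inorder splits into left=[], right=[]
Reconstructed level-order: [25, 8, 29, 13, 16, 18, 17]


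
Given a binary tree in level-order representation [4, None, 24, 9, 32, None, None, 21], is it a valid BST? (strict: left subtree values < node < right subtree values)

Level-order array: [4, None, 24, 9, 32, None, None, 21]
Validate using subtree bounds (lo, hi): at each node, require lo < value < hi,
then recurse left with hi=value and right with lo=value.
Preorder trace (stopping at first violation):
  at node 4 with bounds (-inf, +inf): OK
  at node 24 with bounds (4, +inf): OK
  at node 9 with bounds (4, 24): OK
  at node 32 with bounds (24, +inf): OK
  at node 21 with bounds (24, 32): VIOLATION
Node 21 violates its bound: not (24 < 21 < 32).
Result: Not a valid BST


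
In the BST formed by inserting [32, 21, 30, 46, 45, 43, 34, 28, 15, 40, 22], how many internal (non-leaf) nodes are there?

Tree built from: [32, 21, 30, 46, 45, 43, 34, 28, 15, 40, 22]
Tree (level-order array): [32, 21, 46, 15, 30, 45, None, None, None, 28, None, 43, None, 22, None, 34, None, None, None, None, 40]
Rule: An internal node has at least one child.
Per-node child counts:
  node 32: 2 child(ren)
  node 21: 2 child(ren)
  node 15: 0 child(ren)
  node 30: 1 child(ren)
  node 28: 1 child(ren)
  node 22: 0 child(ren)
  node 46: 1 child(ren)
  node 45: 1 child(ren)
  node 43: 1 child(ren)
  node 34: 1 child(ren)
  node 40: 0 child(ren)
Matching nodes: [32, 21, 30, 28, 46, 45, 43, 34]
Count of internal (non-leaf) nodes: 8


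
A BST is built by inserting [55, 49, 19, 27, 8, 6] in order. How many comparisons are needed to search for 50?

Search path for 50: 55 -> 49
Found: False
Comparisons: 2


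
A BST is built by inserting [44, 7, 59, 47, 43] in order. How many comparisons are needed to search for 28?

Search path for 28: 44 -> 7 -> 43
Found: False
Comparisons: 3


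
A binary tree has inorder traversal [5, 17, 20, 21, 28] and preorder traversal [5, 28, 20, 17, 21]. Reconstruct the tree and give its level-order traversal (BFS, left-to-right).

Inorder:  [5, 17, 20, 21, 28]
Preorder: [5, 28, 20, 17, 21]
Algorithm: preorder visits root first, so consume preorder in order;
for each root, split the current inorder slice at that value into
left-subtree inorder and right-subtree inorder, then recurse.
Recursive splits:
  root=5; inorder splits into left=[], right=[17, 20, 21, 28]
  root=28; inorder splits into left=[17, 20, 21], right=[]
  root=20; inorder splits into left=[17], right=[21]
  root=17; inorder splits into left=[], right=[]
  root=21; inorder splits into left=[], right=[]
Reconstructed level-order: [5, 28, 20, 17, 21]


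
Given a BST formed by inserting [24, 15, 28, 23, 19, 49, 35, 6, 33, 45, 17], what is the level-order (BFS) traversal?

Tree insertion order: [24, 15, 28, 23, 19, 49, 35, 6, 33, 45, 17]
Tree (level-order array): [24, 15, 28, 6, 23, None, 49, None, None, 19, None, 35, None, 17, None, 33, 45]
BFS from the root, enqueuing left then right child of each popped node:
  queue [24] -> pop 24, enqueue [15, 28], visited so far: [24]
  queue [15, 28] -> pop 15, enqueue [6, 23], visited so far: [24, 15]
  queue [28, 6, 23] -> pop 28, enqueue [49], visited so far: [24, 15, 28]
  queue [6, 23, 49] -> pop 6, enqueue [none], visited so far: [24, 15, 28, 6]
  queue [23, 49] -> pop 23, enqueue [19], visited so far: [24, 15, 28, 6, 23]
  queue [49, 19] -> pop 49, enqueue [35], visited so far: [24, 15, 28, 6, 23, 49]
  queue [19, 35] -> pop 19, enqueue [17], visited so far: [24, 15, 28, 6, 23, 49, 19]
  queue [35, 17] -> pop 35, enqueue [33, 45], visited so far: [24, 15, 28, 6, 23, 49, 19, 35]
  queue [17, 33, 45] -> pop 17, enqueue [none], visited so far: [24, 15, 28, 6, 23, 49, 19, 35, 17]
  queue [33, 45] -> pop 33, enqueue [none], visited so far: [24, 15, 28, 6, 23, 49, 19, 35, 17, 33]
  queue [45] -> pop 45, enqueue [none], visited so far: [24, 15, 28, 6, 23, 49, 19, 35, 17, 33, 45]
Result: [24, 15, 28, 6, 23, 49, 19, 35, 17, 33, 45]


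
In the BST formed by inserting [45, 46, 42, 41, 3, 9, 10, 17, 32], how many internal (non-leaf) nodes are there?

Tree built from: [45, 46, 42, 41, 3, 9, 10, 17, 32]
Tree (level-order array): [45, 42, 46, 41, None, None, None, 3, None, None, 9, None, 10, None, 17, None, 32]
Rule: An internal node has at least one child.
Per-node child counts:
  node 45: 2 child(ren)
  node 42: 1 child(ren)
  node 41: 1 child(ren)
  node 3: 1 child(ren)
  node 9: 1 child(ren)
  node 10: 1 child(ren)
  node 17: 1 child(ren)
  node 32: 0 child(ren)
  node 46: 0 child(ren)
Matching nodes: [45, 42, 41, 3, 9, 10, 17]
Count of internal (non-leaf) nodes: 7


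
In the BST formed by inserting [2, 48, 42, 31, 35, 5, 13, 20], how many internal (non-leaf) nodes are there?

Tree built from: [2, 48, 42, 31, 35, 5, 13, 20]
Tree (level-order array): [2, None, 48, 42, None, 31, None, 5, 35, None, 13, None, None, None, 20]
Rule: An internal node has at least one child.
Per-node child counts:
  node 2: 1 child(ren)
  node 48: 1 child(ren)
  node 42: 1 child(ren)
  node 31: 2 child(ren)
  node 5: 1 child(ren)
  node 13: 1 child(ren)
  node 20: 0 child(ren)
  node 35: 0 child(ren)
Matching nodes: [2, 48, 42, 31, 5, 13]
Count of internal (non-leaf) nodes: 6


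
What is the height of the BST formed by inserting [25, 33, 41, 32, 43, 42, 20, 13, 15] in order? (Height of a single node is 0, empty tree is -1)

Insertion order: [25, 33, 41, 32, 43, 42, 20, 13, 15]
Tree (level-order array): [25, 20, 33, 13, None, 32, 41, None, 15, None, None, None, 43, None, None, 42]
Compute height bottom-up (empty subtree = -1):
  height(15) = 1 + max(-1, -1) = 0
  height(13) = 1 + max(-1, 0) = 1
  height(20) = 1 + max(1, -1) = 2
  height(32) = 1 + max(-1, -1) = 0
  height(42) = 1 + max(-1, -1) = 0
  height(43) = 1 + max(0, -1) = 1
  height(41) = 1 + max(-1, 1) = 2
  height(33) = 1 + max(0, 2) = 3
  height(25) = 1 + max(2, 3) = 4
Height = 4


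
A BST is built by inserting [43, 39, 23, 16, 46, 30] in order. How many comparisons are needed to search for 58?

Search path for 58: 43 -> 46
Found: False
Comparisons: 2


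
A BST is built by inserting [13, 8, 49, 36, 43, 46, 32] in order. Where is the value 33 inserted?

Starting tree (level order): [13, 8, 49, None, None, 36, None, 32, 43, None, None, None, 46]
Insertion path: 13 -> 49 -> 36 -> 32
Result: insert 33 as right child of 32
Final tree (level order): [13, 8, 49, None, None, 36, None, 32, 43, None, 33, None, 46]


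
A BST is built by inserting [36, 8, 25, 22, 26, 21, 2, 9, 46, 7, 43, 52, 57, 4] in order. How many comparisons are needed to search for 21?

Search path for 21: 36 -> 8 -> 25 -> 22 -> 21
Found: True
Comparisons: 5


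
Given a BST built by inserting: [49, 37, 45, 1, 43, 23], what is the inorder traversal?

Tree insertion order: [49, 37, 45, 1, 43, 23]
Tree (level-order array): [49, 37, None, 1, 45, None, 23, 43]
Inorder traversal: [1, 23, 37, 43, 45, 49]


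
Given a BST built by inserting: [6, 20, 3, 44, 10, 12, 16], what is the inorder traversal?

Tree insertion order: [6, 20, 3, 44, 10, 12, 16]
Tree (level-order array): [6, 3, 20, None, None, 10, 44, None, 12, None, None, None, 16]
Inorder traversal: [3, 6, 10, 12, 16, 20, 44]


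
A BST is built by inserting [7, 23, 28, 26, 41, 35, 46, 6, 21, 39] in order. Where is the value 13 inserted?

Starting tree (level order): [7, 6, 23, None, None, 21, 28, None, None, 26, 41, None, None, 35, 46, None, 39]
Insertion path: 7 -> 23 -> 21
Result: insert 13 as left child of 21
Final tree (level order): [7, 6, 23, None, None, 21, 28, 13, None, 26, 41, None, None, None, None, 35, 46, None, 39]


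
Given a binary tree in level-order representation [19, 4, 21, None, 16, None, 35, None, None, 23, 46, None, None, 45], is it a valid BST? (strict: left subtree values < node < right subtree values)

Level-order array: [19, 4, 21, None, 16, None, 35, None, None, 23, 46, None, None, 45]
Validate using subtree bounds (lo, hi): at each node, require lo < value < hi,
then recurse left with hi=value and right with lo=value.
Preorder trace (stopping at first violation):
  at node 19 with bounds (-inf, +inf): OK
  at node 4 with bounds (-inf, 19): OK
  at node 16 with bounds (4, 19): OK
  at node 21 with bounds (19, +inf): OK
  at node 35 with bounds (21, +inf): OK
  at node 23 with bounds (21, 35): OK
  at node 46 with bounds (35, +inf): OK
  at node 45 with bounds (35, 46): OK
No violation found at any node.
Result: Valid BST


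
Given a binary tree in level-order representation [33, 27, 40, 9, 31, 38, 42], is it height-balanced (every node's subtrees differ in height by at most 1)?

Tree (level-order array): [33, 27, 40, 9, 31, 38, 42]
Definition: a tree is height-balanced if, at every node, |h(left) - h(right)| <= 1 (empty subtree has height -1).
Bottom-up per-node check:
  node 9: h_left=-1, h_right=-1, diff=0 [OK], height=0
  node 31: h_left=-1, h_right=-1, diff=0 [OK], height=0
  node 27: h_left=0, h_right=0, diff=0 [OK], height=1
  node 38: h_left=-1, h_right=-1, diff=0 [OK], height=0
  node 42: h_left=-1, h_right=-1, diff=0 [OK], height=0
  node 40: h_left=0, h_right=0, diff=0 [OK], height=1
  node 33: h_left=1, h_right=1, diff=0 [OK], height=2
All nodes satisfy the balance condition.
Result: Balanced


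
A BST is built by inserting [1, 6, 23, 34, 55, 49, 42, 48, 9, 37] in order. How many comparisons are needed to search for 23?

Search path for 23: 1 -> 6 -> 23
Found: True
Comparisons: 3


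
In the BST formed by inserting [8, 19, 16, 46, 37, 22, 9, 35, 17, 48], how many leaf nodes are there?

Tree built from: [8, 19, 16, 46, 37, 22, 9, 35, 17, 48]
Tree (level-order array): [8, None, 19, 16, 46, 9, 17, 37, 48, None, None, None, None, 22, None, None, None, None, 35]
Rule: A leaf has 0 children.
Per-node child counts:
  node 8: 1 child(ren)
  node 19: 2 child(ren)
  node 16: 2 child(ren)
  node 9: 0 child(ren)
  node 17: 0 child(ren)
  node 46: 2 child(ren)
  node 37: 1 child(ren)
  node 22: 1 child(ren)
  node 35: 0 child(ren)
  node 48: 0 child(ren)
Matching nodes: [9, 17, 35, 48]
Count of leaf nodes: 4


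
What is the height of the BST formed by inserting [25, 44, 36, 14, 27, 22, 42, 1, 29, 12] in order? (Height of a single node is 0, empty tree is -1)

Insertion order: [25, 44, 36, 14, 27, 22, 42, 1, 29, 12]
Tree (level-order array): [25, 14, 44, 1, 22, 36, None, None, 12, None, None, 27, 42, None, None, None, 29]
Compute height bottom-up (empty subtree = -1):
  height(12) = 1 + max(-1, -1) = 0
  height(1) = 1 + max(-1, 0) = 1
  height(22) = 1 + max(-1, -1) = 0
  height(14) = 1 + max(1, 0) = 2
  height(29) = 1 + max(-1, -1) = 0
  height(27) = 1 + max(-1, 0) = 1
  height(42) = 1 + max(-1, -1) = 0
  height(36) = 1 + max(1, 0) = 2
  height(44) = 1 + max(2, -1) = 3
  height(25) = 1 + max(2, 3) = 4
Height = 4


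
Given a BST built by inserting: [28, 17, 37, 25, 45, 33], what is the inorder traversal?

Tree insertion order: [28, 17, 37, 25, 45, 33]
Tree (level-order array): [28, 17, 37, None, 25, 33, 45]
Inorder traversal: [17, 25, 28, 33, 37, 45]


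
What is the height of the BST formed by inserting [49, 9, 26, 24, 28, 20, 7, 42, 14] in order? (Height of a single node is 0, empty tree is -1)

Insertion order: [49, 9, 26, 24, 28, 20, 7, 42, 14]
Tree (level-order array): [49, 9, None, 7, 26, None, None, 24, 28, 20, None, None, 42, 14]
Compute height bottom-up (empty subtree = -1):
  height(7) = 1 + max(-1, -1) = 0
  height(14) = 1 + max(-1, -1) = 0
  height(20) = 1 + max(0, -1) = 1
  height(24) = 1 + max(1, -1) = 2
  height(42) = 1 + max(-1, -1) = 0
  height(28) = 1 + max(-1, 0) = 1
  height(26) = 1 + max(2, 1) = 3
  height(9) = 1 + max(0, 3) = 4
  height(49) = 1 + max(4, -1) = 5
Height = 5


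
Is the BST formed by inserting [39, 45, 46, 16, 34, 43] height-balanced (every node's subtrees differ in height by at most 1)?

Tree (level-order array): [39, 16, 45, None, 34, 43, 46]
Definition: a tree is height-balanced if, at every node, |h(left) - h(right)| <= 1 (empty subtree has height -1).
Bottom-up per-node check:
  node 34: h_left=-1, h_right=-1, diff=0 [OK], height=0
  node 16: h_left=-1, h_right=0, diff=1 [OK], height=1
  node 43: h_left=-1, h_right=-1, diff=0 [OK], height=0
  node 46: h_left=-1, h_right=-1, diff=0 [OK], height=0
  node 45: h_left=0, h_right=0, diff=0 [OK], height=1
  node 39: h_left=1, h_right=1, diff=0 [OK], height=2
All nodes satisfy the balance condition.
Result: Balanced


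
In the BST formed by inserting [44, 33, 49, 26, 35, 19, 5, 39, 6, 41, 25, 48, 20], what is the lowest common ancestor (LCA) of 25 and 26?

Tree insertion order: [44, 33, 49, 26, 35, 19, 5, 39, 6, 41, 25, 48, 20]
Tree (level-order array): [44, 33, 49, 26, 35, 48, None, 19, None, None, 39, None, None, 5, 25, None, 41, None, 6, 20]
In a BST, the LCA of p=25, q=26 is the first node v on the
root-to-leaf path with p <= v <= q (go left if both < v, right if both > v).
Walk from root:
  at 44: both 25 and 26 < 44, go left
  at 33: both 25 and 26 < 33, go left
  at 26: 25 <= 26 <= 26, this is the LCA
LCA = 26


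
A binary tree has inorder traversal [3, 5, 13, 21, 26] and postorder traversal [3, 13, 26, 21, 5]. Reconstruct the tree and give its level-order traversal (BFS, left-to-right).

Inorder:   [3, 5, 13, 21, 26]
Postorder: [3, 13, 26, 21, 5]
Algorithm: postorder visits root last, so walk postorder right-to-left;
each value is the root of the current inorder slice — split it at that
value, recurse on the right subtree first, then the left.
Recursive splits:
  root=5; inorder splits into left=[3], right=[13, 21, 26]
  root=21; inorder splits into left=[13], right=[26]
  root=26; inorder splits into left=[], right=[]
  root=13; inorder splits into left=[], right=[]
  root=3; inorder splits into left=[], right=[]
Reconstructed level-order: [5, 3, 21, 13, 26]


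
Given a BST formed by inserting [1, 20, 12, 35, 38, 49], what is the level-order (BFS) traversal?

Tree insertion order: [1, 20, 12, 35, 38, 49]
Tree (level-order array): [1, None, 20, 12, 35, None, None, None, 38, None, 49]
BFS from the root, enqueuing left then right child of each popped node:
  queue [1] -> pop 1, enqueue [20], visited so far: [1]
  queue [20] -> pop 20, enqueue [12, 35], visited so far: [1, 20]
  queue [12, 35] -> pop 12, enqueue [none], visited so far: [1, 20, 12]
  queue [35] -> pop 35, enqueue [38], visited so far: [1, 20, 12, 35]
  queue [38] -> pop 38, enqueue [49], visited so far: [1, 20, 12, 35, 38]
  queue [49] -> pop 49, enqueue [none], visited so far: [1, 20, 12, 35, 38, 49]
Result: [1, 20, 12, 35, 38, 49]


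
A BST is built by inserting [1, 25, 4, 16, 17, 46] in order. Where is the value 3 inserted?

Starting tree (level order): [1, None, 25, 4, 46, None, 16, None, None, None, 17]
Insertion path: 1 -> 25 -> 4
Result: insert 3 as left child of 4
Final tree (level order): [1, None, 25, 4, 46, 3, 16, None, None, None, None, None, 17]


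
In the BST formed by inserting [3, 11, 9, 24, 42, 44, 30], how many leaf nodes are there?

Tree built from: [3, 11, 9, 24, 42, 44, 30]
Tree (level-order array): [3, None, 11, 9, 24, None, None, None, 42, 30, 44]
Rule: A leaf has 0 children.
Per-node child counts:
  node 3: 1 child(ren)
  node 11: 2 child(ren)
  node 9: 0 child(ren)
  node 24: 1 child(ren)
  node 42: 2 child(ren)
  node 30: 0 child(ren)
  node 44: 0 child(ren)
Matching nodes: [9, 30, 44]
Count of leaf nodes: 3


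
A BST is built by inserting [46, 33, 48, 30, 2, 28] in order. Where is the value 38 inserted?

Starting tree (level order): [46, 33, 48, 30, None, None, None, 2, None, None, 28]
Insertion path: 46 -> 33
Result: insert 38 as right child of 33
Final tree (level order): [46, 33, 48, 30, 38, None, None, 2, None, None, None, None, 28]


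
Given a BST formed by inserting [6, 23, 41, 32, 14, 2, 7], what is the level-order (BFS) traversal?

Tree insertion order: [6, 23, 41, 32, 14, 2, 7]
Tree (level-order array): [6, 2, 23, None, None, 14, 41, 7, None, 32]
BFS from the root, enqueuing left then right child of each popped node:
  queue [6] -> pop 6, enqueue [2, 23], visited so far: [6]
  queue [2, 23] -> pop 2, enqueue [none], visited so far: [6, 2]
  queue [23] -> pop 23, enqueue [14, 41], visited so far: [6, 2, 23]
  queue [14, 41] -> pop 14, enqueue [7], visited so far: [6, 2, 23, 14]
  queue [41, 7] -> pop 41, enqueue [32], visited so far: [6, 2, 23, 14, 41]
  queue [7, 32] -> pop 7, enqueue [none], visited so far: [6, 2, 23, 14, 41, 7]
  queue [32] -> pop 32, enqueue [none], visited so far: [6, 2, 23, 14, 41, 7, 32]
Result: [6, 2, 23, 14, 41, 7, 32]


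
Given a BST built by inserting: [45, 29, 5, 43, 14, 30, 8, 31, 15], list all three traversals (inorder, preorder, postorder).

Tree insertion order: [45, 29, 5, 43, 14, 30, 8, 31, 15]
Tree (level-order array): [45, 29, None, 5, 43, None, 14, 30, None, 8, 15, None, 31]
Inorder (L, root, R): [5, 8, 14, 15, 29, 30, 31, 43, 45]
Preorder (root, L, R): [45, 29, 5, 14, 8, 15, 43, 30, 31]
Postorder (L, R, root): [8, 15, 14, 5, 31, 30, 43, 29, 45]


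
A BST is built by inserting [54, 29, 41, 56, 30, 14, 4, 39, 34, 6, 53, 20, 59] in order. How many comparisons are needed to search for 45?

Search path for 45: 54 -> 29 -> 41 -> 53
Found: False
Comparisons: 4


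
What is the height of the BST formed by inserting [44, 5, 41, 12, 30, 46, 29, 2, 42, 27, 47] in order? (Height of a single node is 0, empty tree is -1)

Insertion order: [44, 5, 41, 12, 30, 46, 29, 2, 42, 27, 47]
Tree (level-order array): [44, 5, 46, 2, 41, None, 47, None, None, 12, 42, None, None, None, 30, None, None, 29, None, 27]
Compute height bottom-up (empty subtree = -1):
  height(2) = 1 + max(-1, -1) = 0
  height(27) = 1 + max(-1, -1) = 0
  height(29) = 1 + max(0, -1) = 1
  height(30) = 1 + max(1, -1) = 2
  height(12) = 1 + max(-1, 2) = 3
  height(42) = 1 + max(-1, -1) = 0
  height(41) = 1 + max(3, 0) = 4
  height(5) = 1 + max(0, 4) = 5
  height(47) = 1 + max(-1, -1) = 0
  height(46) = 1 + max(-1, 0) = 1
  height(44) = 1 + max(5, 1) = 6
Height = 6


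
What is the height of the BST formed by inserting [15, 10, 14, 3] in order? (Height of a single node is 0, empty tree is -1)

Insertion order: [15, 10, 14, 3]
Tree (level-order array): [15, 10, None, 3, 14]
Compute height bottom-up (empty subtree = -1):
  height(3) = 1 + max(-1, -1) = 0
  height(14) = 1 + max(-1, -1) = 0
  height(10) = 1 + max(0, 0) = 1
  height(15) = 1 + max(1, -1) = 2
Height = 2


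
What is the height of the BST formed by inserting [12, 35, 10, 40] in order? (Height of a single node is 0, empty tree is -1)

Insertion order: [12, 35, 10, 40]
Tree (level-order array): [12, 10, 35, None, None, None, 40]
Compute height bottom-up (empty subtree = -1):
  height(10) = 1 + max(-1, -1) = 0
  height(40) = 1 + max(-1, -1) = 0
  height(35) = 1 + max(-1, 0) = 1
  height(12) = 1 + max(0, 1) = 2
Height = 2


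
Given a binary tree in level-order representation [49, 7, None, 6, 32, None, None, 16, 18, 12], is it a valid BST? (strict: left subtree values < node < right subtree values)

Level-order array: [49, 7, None, 6, 32, None, None, 16, 18, 12]
Validate using subtree bounds (lo, hi): at each node, require lo < value < hi,
then recurse left with hi=value and right with lo=value.
Preorder trace (stopping at first violation):
  at node 49 with bounds (-inf, +inf): OK
  at node 7 with bounds (-inf, 49): OK
  at node 6 with bounds (-inf, 7): OK
  at node 32 with bounds (7, 49): OK
  at node 16 with bounds (7, 32): OK
  at node 12 with bounds (7, 16): OK
  at node 18 with bounds (32, 49): VIOLATION
Node 18 violates its bound: not (32 < 18 < 49).
Result: Not a valid BST


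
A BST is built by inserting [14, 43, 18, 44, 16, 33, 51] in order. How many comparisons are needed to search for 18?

Search path for 18: 14 -> 43 -> 18
Found: True
Comparisons: 3


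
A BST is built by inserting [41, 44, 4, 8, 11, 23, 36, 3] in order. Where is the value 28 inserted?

Starting tree (level order): [41, 4, 44, 3, 8, None, None, None, None, None, 11, None, 23, None, 36]
Insertion path: 41 -> 4 -> 8 -> 11 -> 23 -> 36
Result: insert 28 as left child of 36
Final tree (level order): [41, 4, 44, 3, 8, None, None, None, None, None, 11, None, 23, None, 36, 28]


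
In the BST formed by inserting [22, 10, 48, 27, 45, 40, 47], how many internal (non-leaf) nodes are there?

Tree built from: [22, 10, 48, 27, 45, 40, 47]
Tree (level-order array): [22, 10, 48, None, None, 27, None, None, 45, 40, 47]
Rule: An internal node has at least one child.
Per-node child counts:
  node 22: 2 child(ren)
  node 10: 0 child(ren)
  node 48: 1 child(ren)
  node 27: 1 child(ren)
  node 45: 2 child(ren)
  node 40: 0 child(ren)
  node 47: 0 child(ren)
Matching nodes: [22, 48, 27, 45]
Count of internal (non-leaf) nodes: 4


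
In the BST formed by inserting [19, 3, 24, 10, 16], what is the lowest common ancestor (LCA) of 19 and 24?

Tree insertion order: [19, 3, 24, 10, 16]
Tree (level-order array): [19, 3, 24, None, 10, None, None, None, 16]
In a BST, the LCA of p=19, q=24 is the first node v on the
root-to-leaf path with p <= v <= q (go left if both < v, right if both > v).
Walk from root:
  at 19: 19 <= 19 <= 24, this is the LCA
LCA = 19


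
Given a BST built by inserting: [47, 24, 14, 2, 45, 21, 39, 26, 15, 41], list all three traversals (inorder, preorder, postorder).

Tree insertion order: [47, 24, 14, 2, 45, 21, 39, 26, 15, 41]
Tree (level-order array): [47, 24, None, 14, 45, 2, 21, 39, None, None, None, 15, None, 26, 41]
Inorder (L, root, R): [2, 14, 15, 21, 24, 26, 39, 41, 45, 47]
Preorder (root, L, R): [47, 24, 14, 2, 21, 15, 45, 39, 26, 41]
Postorder (L, R, root): [2, 15, 21, 14, 26, 41, 39, 45, 24, 47]


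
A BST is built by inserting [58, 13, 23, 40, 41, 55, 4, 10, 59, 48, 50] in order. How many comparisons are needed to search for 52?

Search path for 52: 58 -> 13 -> 23 -> 40 -> 41 -> 55 -> 48 -> 50
Found: False
Comparisons: 8


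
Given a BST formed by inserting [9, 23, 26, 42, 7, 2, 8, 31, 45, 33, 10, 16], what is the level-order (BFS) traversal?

Tree insertion order: [9, 23, 26, 42, 7, 2, 8, 31, 45, 33, 10, 16]
Tree (level-order array): [9, 7, 23, 2, 8, 10, 26, None, None, None, None, None, 16, None, 42, None, None, 31, 45, None, 33]
BFS from the root, enqueuing left then right child of each popped node:
  queue [9] -> pop 9, enqueue [7, 23], visited so far: [9]
  queue [7, 23] -> pop 7, enqueue [2, 8], visited so far: [9, 7]
  queue [23, 2, 8] -> pop 23, enqueue [10, 26], visited so far: [9, 7, 23]
  queue [2, 8, 10, 26] -> pop 2, enqueue [none], visited so far: [9, 7, 23, 2]
  queue [8, 10, 26] -> pop 8, enqueue [none], visited so far: [9, 7, 23, 2, 8]
  queue [10, 26] -> pop 10, enqueue [16], visited so far: [9, 7, 23, 2, 8, 10]
  queue [26, 16] -> pop 26, enqueue [42], visited so far: [9, 7, 23, 2, 8, 10, 26]
  queue [16, 42] -> pop 16, enqueue [none], visited so far: [9, 7, 23, 2, 8, 10, 26, 16]
  queue [42] -> pop 42, enqueue [31, 45], visited so far: [9, 7, 23, 2, 8, 10, 26, 16, 42]
  queue [31, 45] -> pop 31, enqueue [33], visited so far: [9, 7, 23, 2, 8, 10, 26, 16, 42, 31]
  queue [45, 33] -> pop 45, enqueue [none], visited so far: [9, 7, 23, 2, 8, 10, 26, 16, 42, 31, 45]
  queue [33] -> pop 33, enqueue [none], visited so far: [9, 7, 23, 2, 8, 10, 26, 16, 42, 31, 45, 33]
Result: [9, 7, 23, 2, 8, 10, 26, 16, 42, 31, 45, 33]


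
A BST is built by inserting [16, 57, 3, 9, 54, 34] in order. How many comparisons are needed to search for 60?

Search path for 60: 16 -> 57
Found: False
Comparisons: 2


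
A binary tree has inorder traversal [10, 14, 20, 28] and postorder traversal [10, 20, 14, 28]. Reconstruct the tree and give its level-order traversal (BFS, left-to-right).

Inorder:   [10, 14, 20, 28]
Postorder: [10, 20, 14, 28]
Algorithm: postorder visits root last, so walk postorder right-to-left;
each value is the root of the current inorder slice — split it at that
value, recurse on the right subtree first, then the left.
Recursive splits:
  root=28; inorder splits into left=[10, 14, 20], right=[]
  root=14; inorder splits into left=[10], right=[20]
  root=20; inorder splits into left=[], right=[]
  root=10; inorder splits into left=[], right=[]
Reconstructed level-order: [28, 14, 10, 20]
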